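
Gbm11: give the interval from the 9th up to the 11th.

The chord tones of Gbm11 (Gb minor eleventh) are Gb-Bbb-Db-Fb-Ab-Cb.
The 9th is Ab and the 11th is Cb.
3 letter names make it a third; at 3 semitones (a half step narrower than major) the quality is minor.

m3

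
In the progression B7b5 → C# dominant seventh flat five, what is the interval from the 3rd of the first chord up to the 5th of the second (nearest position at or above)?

The 3rd of B7b5 is D#; the 5th of C# dominant seventh flat five is G.
4 letter names make it a fourth; at 4 semitones (a half step narrower than perfect) the quality is diminished.

diminished fourth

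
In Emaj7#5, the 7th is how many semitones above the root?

E augmented major seventh is spelled E-G#-B#-D#.
E to D# is a major seventh: 11 semitones.

11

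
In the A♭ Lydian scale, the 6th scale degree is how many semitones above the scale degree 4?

The scale is A♭ B♭ C D E♭ F G.
D up to F is a minor third — 3 semitones.

3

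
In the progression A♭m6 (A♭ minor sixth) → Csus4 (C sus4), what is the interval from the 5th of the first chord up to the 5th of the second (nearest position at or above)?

M3

A♭m6 (A♭ minor sixth) has E♭ as its 5th, and Csus4 (C sus4) has G as its 5th.
From E♭ to G is 4 semitones, exactly the major third.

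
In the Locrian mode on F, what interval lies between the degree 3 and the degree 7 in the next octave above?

perfect 12th

The scale runs F Gb Ab Bb Cb Db Eb.
Degree 3 = Ab; scale degree 7 (up an octave) = Eb.
From Ab to Eb is 19 semitones, exactly the perfect twelfth.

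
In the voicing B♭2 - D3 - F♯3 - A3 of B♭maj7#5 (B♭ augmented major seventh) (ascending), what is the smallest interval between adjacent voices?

Adjacent intervals: B♭2→D3 = major third; D3→F♯3 = major third; F♯3→A3 = minor third.
The smallest is F♯3 to A3, a minor third (3 semitones).

minor third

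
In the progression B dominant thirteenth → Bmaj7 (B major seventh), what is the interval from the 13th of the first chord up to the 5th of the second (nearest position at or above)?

minor 7th

The 13th of B dominant thirteenth is G#; the 5th of Bmaj7 (B major seventh) is F#.
G# up to F# is 10 semitones, a half step narrower than a major seventh, so the interval is minor.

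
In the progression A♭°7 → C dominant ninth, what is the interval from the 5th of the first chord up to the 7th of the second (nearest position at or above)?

The 5th of A♭°7 is E𝄫; the 7th of C dominant ninth is B♭.
5 letter names make it a fifth; at 8 semitones (a half step wider than perfect) the quality is augmented.

augmented fifth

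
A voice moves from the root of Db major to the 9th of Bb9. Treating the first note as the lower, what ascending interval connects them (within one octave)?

major seventh

Db major has Db as its root, and Bb9 has C as its 9th.
Counting 7 letters and 11 half steps from Db gives a major seventh.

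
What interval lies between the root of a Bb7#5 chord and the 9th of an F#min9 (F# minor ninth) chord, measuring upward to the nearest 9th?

augmented sixth

The root of Bb7#5 is Bb; the 9th of F#min9 (F# minor ninth) is G#.
6 letter names make it a sixth; at 10 semitones (a half step wider than major) the quality is augmented.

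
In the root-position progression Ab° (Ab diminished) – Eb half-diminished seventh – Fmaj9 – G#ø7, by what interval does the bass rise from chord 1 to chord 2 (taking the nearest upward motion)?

The roots are Ab and Eb.
Ab up to Eb spans 5 letter names and 7 semitones — a perfect fifth.

perfect fifth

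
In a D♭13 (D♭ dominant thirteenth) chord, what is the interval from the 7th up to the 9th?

D♭13 (D♭ dominant thirteenth): D♭ F A♭ C♭ E♭ B♭.
7th = C♭; 9th = E♭.
Counting 3 letters and 4 half steps from C♭ gives a major third.

M3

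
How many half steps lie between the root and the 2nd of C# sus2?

Spelling the chord: C#-D#-G#.
C# to D# is a major second: 2 semitones.

2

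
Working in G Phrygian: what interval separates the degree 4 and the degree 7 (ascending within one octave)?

perfect fourth

The scale runs G Ab Bb C D Eb F.
So we need the interval from C up to F.
C up to F spans 4 letter names and 5 semitones — a perfect fourth.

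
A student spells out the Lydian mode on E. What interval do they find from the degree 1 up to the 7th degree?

major seventh

E lydian: E F# G# A# B C# D#.
That puts E below D#.
Counting 7 letters and 11 half steps from E gives a major seventh.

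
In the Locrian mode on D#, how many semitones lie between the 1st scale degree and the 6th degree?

8

The scale is D# E F# G# A B C#.
D# up to B is a minor sixth — 8 semitones.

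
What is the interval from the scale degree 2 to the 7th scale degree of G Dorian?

minor sixth

G dorian: G A Bb C D E F.
So we need the interval from A up to F.
6 letter names make it a sixth; at 8 semitones (a half step narrower than major) the quality is minor.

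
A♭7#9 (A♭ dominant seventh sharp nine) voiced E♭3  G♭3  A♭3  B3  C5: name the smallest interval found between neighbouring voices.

major second

Adjacent intervals: E♭3→G♭3 = minor third; G♭3→A♭3 = major second; A♭3→B3 = augmented second; B3→C5 = minor ninth.
The smallest is G♭3 to A♭3, a major second (2 semitones).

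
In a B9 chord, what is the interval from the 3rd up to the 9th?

m7

Spelling the chord: B, D♯, F♯, A, C♯.
3rd = D♯; 9th = C♯.
7 letter names make it a seventh; at 10 semitones (a half step narrower than major) the quality is minor.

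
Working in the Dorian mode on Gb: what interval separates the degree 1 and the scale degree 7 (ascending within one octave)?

m7

Gb dorian: Gb Ab Bbb Cb Db Eb Fb.
Degree 1 = Gb; scale degree 7 = Fb.
From Gb to Fb: 10 semitones over a seventh = minor.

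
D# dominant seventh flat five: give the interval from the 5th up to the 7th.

The chord tones of D#7b5 are D#-F##-A-C#.
The 5th is A and the 7th is C#.
Counting 3 letters and 4 half steps from A gives a major third.

M3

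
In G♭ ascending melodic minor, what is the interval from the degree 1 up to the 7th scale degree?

Spelling G♭ ascending melodic minor: G♭ A♭ B𝄫 C♭ D♭ E♭ F.
That puts G♭ below F.
From G♭ to F is 11 semitones, exactly the major seventh.

major seventh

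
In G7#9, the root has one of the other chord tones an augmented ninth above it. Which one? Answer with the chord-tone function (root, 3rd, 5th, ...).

9th

The chord tones of G7#9 (G dominant seventh sharp nine) are G B D F A#.
The root is G. An augmented ninth above G is A#.
A# is the chord's 9th.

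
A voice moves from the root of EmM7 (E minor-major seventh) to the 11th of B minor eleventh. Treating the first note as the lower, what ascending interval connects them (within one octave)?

perfect unison

The root of EmM7 (E minor-major seventh) is E; the 11th of B minor eleventh is E.
From E to E is 0 semitones, exactly the perfect unison.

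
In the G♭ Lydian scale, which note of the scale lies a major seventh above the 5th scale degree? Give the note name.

The scale is G♭ A♭ B♭ C D♭ E♭ F.
The 5th scale degree is D♭; a major seventh above that is C — scale degree 4.

C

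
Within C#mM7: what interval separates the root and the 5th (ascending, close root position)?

perfect fifth

C# minor-major seventh is spelled C# E G# B#.
Root = C#; 5th = G#.
C# up to G# spans 5 letter names and 7 semitones — a perfect fifth.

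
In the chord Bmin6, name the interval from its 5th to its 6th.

major second

Bmin6 (B minor sixth) is spelled B–D–F♯–G♯.
So we need the interval from F♯ up to G♯.
F♯ up to G♯ spans 2 letter names and 2 semitones — a major second.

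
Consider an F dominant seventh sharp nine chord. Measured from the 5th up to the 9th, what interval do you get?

A5

F dominant seventh sharp nine: F-A-C-Eb-G#.
That puts C below G#.
From C to G#: 8 semitones over a fifth = augmented.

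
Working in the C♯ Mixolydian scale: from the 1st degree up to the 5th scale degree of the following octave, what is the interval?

Spelling the C♯ Mixolydian scale: C♯ D♯ E♯ F♯ G♯ A♯ B.
That puts C♯ below G♯.
Counting 12 letters and 19 half steps from C♯ gives a perfect twelfth.

perfect twelfth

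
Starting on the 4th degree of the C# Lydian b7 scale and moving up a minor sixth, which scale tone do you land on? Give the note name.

D#

The scale is C# D# E# F## G# A# B.
The 4th degree is F##; a minor sixth above that is D# — scale degree 2.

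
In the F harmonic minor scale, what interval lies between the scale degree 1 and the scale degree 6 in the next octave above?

minor thirteenth

The scale runs F G A♭ B♭ C D♭ E.
Scale degree 1 = F; scale degree 6 (up an octave) = D♭.
F up to D♭ is 20 semitones, a half step narrower than a major thirteenth, so the interval is minor.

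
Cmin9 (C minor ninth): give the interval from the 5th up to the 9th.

Cm9 is spelled C–Eb–G–Bb–D.
So we need the interval from G up to D.
Counting 5 letters and 7 half steps from G gives a perfect fifth.

perfect fifth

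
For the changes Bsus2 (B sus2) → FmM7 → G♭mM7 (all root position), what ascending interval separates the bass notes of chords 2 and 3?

The roots are F and G♭.
From F to G♭: 1 semitone over a second = minor.

minor second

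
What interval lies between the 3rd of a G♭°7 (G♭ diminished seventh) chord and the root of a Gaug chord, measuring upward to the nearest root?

G♭°7 (G♭ diminished seventh) has B𝄫 as its 3rd, and Gaug has G as its root.
From B𝄫 to G: 10 semitones over a sixth = augmented.

augmented sixth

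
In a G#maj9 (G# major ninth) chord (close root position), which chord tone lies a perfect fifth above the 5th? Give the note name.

A#

Spelling the chord: G#, B#, D#, F##, A#.
The 5th is D#. A perfect fifth above D# is A#.
A# is the chord's 9th.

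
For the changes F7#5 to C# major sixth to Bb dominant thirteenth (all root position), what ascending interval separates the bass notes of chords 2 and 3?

The roots are C# and Bb.
From C# to Bb: 9 semitones over a seventh = diminished.

diminished seventh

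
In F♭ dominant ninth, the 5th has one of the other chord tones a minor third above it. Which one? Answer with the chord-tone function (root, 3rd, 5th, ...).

7th

The chord tones of F♭9 are F♭ A♭ C♭ E𝄫 G♭.
The 5th is C♭. A minor third above C♭ is E𝄫.
E𝄫 is the chord's 7th.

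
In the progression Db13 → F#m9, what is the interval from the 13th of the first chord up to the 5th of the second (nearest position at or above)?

augmented second

Db13 has Bb as its 13th, and F#m9 has C# as its 5th.
From Bb to C#: 3 semitones over a second = augmented.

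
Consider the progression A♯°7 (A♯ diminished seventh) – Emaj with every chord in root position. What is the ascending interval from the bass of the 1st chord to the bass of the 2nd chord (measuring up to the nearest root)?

The roots are A♯ and E.
From A♯ to E: 6 semitones over a fifth = diminished.

d5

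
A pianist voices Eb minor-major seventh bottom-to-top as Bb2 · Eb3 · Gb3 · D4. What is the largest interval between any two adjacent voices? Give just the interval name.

augmented fifth

Adjacent intervals: Bb2→Eb3 = perfect fourth; Eb3→Gb3 = minor third; Gb3→D4 = augmented fifth.
The largest is Gb3 to D4, an augmented fifth (8 semitones).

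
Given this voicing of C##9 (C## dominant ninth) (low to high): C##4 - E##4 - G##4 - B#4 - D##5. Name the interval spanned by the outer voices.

major 9th

The outer voices are C##4 and D##5.
From C## to D## is 14 semitones, exactly the major ninth.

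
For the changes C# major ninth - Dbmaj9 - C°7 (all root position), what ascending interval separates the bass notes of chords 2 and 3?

major seventh

The roots are Db and C.
Counting 7 letters and 11 half steps from Db gives a major seventh.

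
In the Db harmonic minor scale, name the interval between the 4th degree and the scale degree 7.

The scale runs Db Eb Fb Gb Ab Bbb C.
So we need the interval from Gb up to C.
Gb up to C is 6 semitones, a half step wider than a perfect fourth, so the interval is augmented.

augmented 4th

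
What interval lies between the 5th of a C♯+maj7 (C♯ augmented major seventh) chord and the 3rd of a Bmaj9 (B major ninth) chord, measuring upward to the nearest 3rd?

diminished fifth

C♯+maj7 (C♯ augmented major seventh) has G𝄪 as its 5th, and Bmaj9 (B major ninth) has D♯ as its 3rd.
5 letter names make it a fifth; at 6 semitones (a half step narrower than perfect) the quality is diminished.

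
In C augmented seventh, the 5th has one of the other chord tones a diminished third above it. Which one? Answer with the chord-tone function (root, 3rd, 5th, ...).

7th

C7#5: C–E–G#–Bb.
The 5th is G#. A diminished third above G# is Bb.
Bb is the chord's 7th.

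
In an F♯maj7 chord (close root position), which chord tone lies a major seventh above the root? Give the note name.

Spelling the chord: F♯–A♯–C♯–E♯.
The root is F♯. A major seventh above F♯ is E♯.
E♯ is the chord's 7th.

E#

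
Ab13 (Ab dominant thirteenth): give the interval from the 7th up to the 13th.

Ab13 is spelled Ab, C, Eb, Gb, Bb, F.
So we need the interval from Gb up to F.
Gb up to F spans 7 letter names and 11 semitones — a major seventh.

major seventh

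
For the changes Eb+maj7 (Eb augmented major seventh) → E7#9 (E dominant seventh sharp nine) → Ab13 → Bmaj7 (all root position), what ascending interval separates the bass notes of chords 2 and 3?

d4

The roots are E and Ab.
E up to Ab is 4 semitones, a half step narrower than a perfect fourth, so the interval is diminished.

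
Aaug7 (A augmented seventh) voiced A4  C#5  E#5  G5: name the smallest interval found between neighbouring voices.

Adjacent intervals: A4→C#5 = major third; C#5→E#5 = major third; E#5→G5 = diminished third.
The smallest is E#5 to G5, a diminished third (2 semitones).

d3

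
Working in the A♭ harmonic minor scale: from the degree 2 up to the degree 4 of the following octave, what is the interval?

minor 10th

The scale runs A♭ B♭ C♭ D♭ E♭ F♭ G.
That puts B♭ below D♭.
B♭ up to D♭ is 15 semitones, a half step narrower than a major tenth, so the interval is minor.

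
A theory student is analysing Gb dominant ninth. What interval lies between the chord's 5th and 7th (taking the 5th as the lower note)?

Gb9 (Gb dominant ninth) is spelled Gb–Bb–Db–Fb–Ab.
That puts Db below Fb.
3 letter names make it a third; at 3 semitones (a half step narrower than major) the quality is minor.

minor 3rd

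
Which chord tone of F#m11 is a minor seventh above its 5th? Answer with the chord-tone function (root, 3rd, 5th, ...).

11th

The chord tones of F#m11 (F# minor eleventh) are F#-A-C#-E-G#-B.
The 5th is C#. A minor seventh above C# is B.
B is the chord's 11th.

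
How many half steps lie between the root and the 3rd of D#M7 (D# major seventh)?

The chord tones of D# major seventh are D#-F##-A#-C##.
D# to F## is a major third: 4 semitones.

4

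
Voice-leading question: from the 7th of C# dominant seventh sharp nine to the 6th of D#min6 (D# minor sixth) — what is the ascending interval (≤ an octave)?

augmented unison

C# dominant seventh sharp nine has B as its 7th, and D#min6 (D# minor sixth) has B# as its 6th.
From B to B#: 1 semitone over a unison = augmented.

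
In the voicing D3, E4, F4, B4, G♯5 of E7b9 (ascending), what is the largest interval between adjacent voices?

Adjacent intervals: D3→E4 = major ninth; E4→F4 = minor second; F4→B4 = augmented fourth; B4→G♯5 = major sixth.
The largest is D3 to E4, a major ninth (14 semitones).

major 9th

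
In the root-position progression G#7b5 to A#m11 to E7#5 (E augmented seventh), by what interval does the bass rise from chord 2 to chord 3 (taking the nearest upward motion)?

The roots are A# and E.
A# up to E is 6 semitones, a half step narrower than a perfect fifth, so the interval is diminished.

d5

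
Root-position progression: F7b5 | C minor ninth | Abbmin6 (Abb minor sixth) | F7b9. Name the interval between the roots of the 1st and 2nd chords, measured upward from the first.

perfect fifth

The roots are F and C.
Counting 5 letters and 7 half steps from F gives a perfect fifth.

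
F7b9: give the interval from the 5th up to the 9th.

Spelling the chord: F, A, C, Eb, Gb.
The 5th is C and the 9th is Gb.
From C to Gb: 6 semitones over a fifth = diminished.

diminished fifth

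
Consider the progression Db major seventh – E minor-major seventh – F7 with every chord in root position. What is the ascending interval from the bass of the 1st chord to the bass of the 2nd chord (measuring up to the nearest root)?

augmented 2nd

The roots are Db and E.
Db up to E is 3 semitones, a half step wider than a major second, so the interval is augmented.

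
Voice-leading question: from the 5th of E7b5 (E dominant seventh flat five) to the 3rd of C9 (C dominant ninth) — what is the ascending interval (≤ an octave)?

E7b5 (E dominant seventh flat five) has Bb as its 5th, and C9 (C dominant ninth) has E as its 3rd.
Bb up to E is 6 semitones, a half step wider than a perfect fourth, so the interval is augmented.

augmented fourth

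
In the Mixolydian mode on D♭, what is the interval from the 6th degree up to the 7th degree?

D♭ mixolydian: D♭ E♭ F G♭ A♭ B♭ C♭.
That puts B♭ below C♭.
2 letter names make it a second; at 1 semitone (a half step narrower than major) the quality is minor.

minor second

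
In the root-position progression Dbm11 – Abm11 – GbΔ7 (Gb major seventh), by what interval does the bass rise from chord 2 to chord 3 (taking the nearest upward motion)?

minor seventh

The roots are Ab and Gb.
From Ab to Gb: 10 semitones over a seventh = minor.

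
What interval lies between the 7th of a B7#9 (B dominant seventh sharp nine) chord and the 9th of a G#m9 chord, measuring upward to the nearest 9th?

augmented 1st

The 7th of B7#9 (B dominant seventh sharp nine) is A; the 9th of G#m9 is A#.
1 letter names make it a unison; at 1 semitone (a half step wider than perfect) the quality is augmented.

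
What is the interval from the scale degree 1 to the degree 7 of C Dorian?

minor seventh

C dorian: C D E♭ F G A B♭.
Scale degree 1 = C; scale degree 7 = B♭.
7 letter names make it a seventh; at 10 semitones (a half step narrower than major) the quality is minor.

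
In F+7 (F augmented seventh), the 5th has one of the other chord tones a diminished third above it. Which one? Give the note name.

F augmented seventh: F–A–C#–Eb.
The 5th is C#. A diminished third above C# is Eb.
Eb is the chord's 7th.

Eb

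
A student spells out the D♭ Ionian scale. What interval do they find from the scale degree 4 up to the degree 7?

D♭ major: D♭ E♭ F G♭ A♭ B♭ C.
Scale degree 4 = G♭; scale degree 7 = C.
4 letter names make it a fourth; at 6 semitones (a half step wider than perfect) the quality is augmented.

augmented 4th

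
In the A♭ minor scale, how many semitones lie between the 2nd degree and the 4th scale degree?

3

The scale is A♭ B♭ C♭ D♭ E♭ F♭ G♭.
B♭ up to D♭ is a minor third — 3 semitones.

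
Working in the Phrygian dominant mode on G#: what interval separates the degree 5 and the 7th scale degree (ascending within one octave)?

The scale runs G# A B# C# D# E F#.
Degree 5 = D#; 7th scale degree = F#.
3 letter names make it a third; at 3 semitones (a half step narrower than major) the quality is minor.

minor 3rd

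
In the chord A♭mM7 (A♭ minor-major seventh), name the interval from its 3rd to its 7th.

A♭m(maj7): A♭ C♭ E♭ G.
That puts C♭ below G.
From C♭ to G: 8 semitones over a fifth = augmented.

A5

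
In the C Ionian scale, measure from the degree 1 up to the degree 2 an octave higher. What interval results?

C major: C D E F G A B.
So we need the interval from C up to D.
From C to D is 14 semitones, exactly the major ninth.

major ninth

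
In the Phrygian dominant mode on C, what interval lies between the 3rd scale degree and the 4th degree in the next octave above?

minor ninth

The scale runs C D♭ E F G A♭ B♭.
The 3rd scale degree is E and the 4th degree (up an octave) is F.
9 letter names make it a ninth; at 13 semitones (a half step narrower than major) the quality is minor.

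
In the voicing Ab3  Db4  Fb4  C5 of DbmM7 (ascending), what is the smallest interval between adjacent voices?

Adjacent intervals: Ab3→Db4 = perfect fourth; Db4→Fb4 = minor third; Fb4→C5 = augmented fifth.
The smallest is Db4 to Fb4, a minor third (3 semitones).

minor third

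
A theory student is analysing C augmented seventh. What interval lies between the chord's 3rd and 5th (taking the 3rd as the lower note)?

major 3rd

Caug7 is spelled C-E-G#-Bb.
That puts E below G#.
Counting 3 letters and 4 half steps from E gives a major third.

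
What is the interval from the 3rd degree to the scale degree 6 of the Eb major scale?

The scale runs Eb F G Ab Bb C D.
3rd degree = G; degree 6 = C.
Counting 4 letters and 5 half steps from G gives a perfect fourth.

perfect fourth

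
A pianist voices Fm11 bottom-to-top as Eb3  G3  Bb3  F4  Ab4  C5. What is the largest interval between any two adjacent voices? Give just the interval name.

Adjacent intervals: Eb3→G3 = major third; G3→Bb3 = minor third; Bb3→F4 = perfect fifth; F4→Ab4 = minor third; Ab4→C5 = major third.
The largest is Bb3 to F4, a perfect fifth (7 semitones).

perfect fifth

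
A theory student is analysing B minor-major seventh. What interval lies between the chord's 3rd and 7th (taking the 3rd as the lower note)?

augmented 5th

BmM7: B–D–F♯–A♯.
So we need the interval from D up to A♯.
From D to A♯: 8 semitones over a fifth = augmented.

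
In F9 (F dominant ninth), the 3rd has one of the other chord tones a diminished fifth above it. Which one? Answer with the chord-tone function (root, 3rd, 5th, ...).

Spelling the chord: F A C Eb G.
The 3rd is A. A diminished fifth above A is Eb.
Eb is the chord's 7th.

7th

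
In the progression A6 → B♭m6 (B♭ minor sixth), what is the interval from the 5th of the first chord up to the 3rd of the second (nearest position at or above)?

diminished seventh

A6 has E as its 5th, and B♭m6 (B♭ minor sixth) has D♭ as its 3rd.
7 letter names make it a seventh; at 9 semitones (a whole step narrower than major) the quality is diminished.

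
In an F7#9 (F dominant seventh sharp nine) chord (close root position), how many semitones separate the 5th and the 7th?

3

F dominant seventh sharp nine: F, A, C, E♭, G♯.
C to E♭ is a minor third: 3 semitones.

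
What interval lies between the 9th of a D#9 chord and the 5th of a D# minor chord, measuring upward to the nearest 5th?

The 9th of D#9 is E#; the 5th of D# minor is A#.
E# up to A# spans 4 letter names and 5 semitones — a perfect fourth.

P4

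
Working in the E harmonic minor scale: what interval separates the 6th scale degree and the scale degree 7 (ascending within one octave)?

E harmonic minor: E F♯ G A B C D♯.
So we need the interval from C up to D♯.
2 letter names make it a second; at 3 semitones (a half step wider than major) the quality is augmented.

augmented second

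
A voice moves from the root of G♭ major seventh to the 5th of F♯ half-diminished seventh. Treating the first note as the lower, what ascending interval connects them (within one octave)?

A4

G♭ major seventh has G♭ as its root, and F♯ half-diminished seventh has C as its 5th.
4 letter names make it a fourth; at 6 semitones (a half step wider than perfect) the quality is augmented.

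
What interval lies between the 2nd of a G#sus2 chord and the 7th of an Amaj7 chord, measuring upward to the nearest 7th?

G#sus2 has A# as its 2nd, and Amaj7 has G# as its 7th.
7 letter names make it a seventh; at 10 semitones (a half step narrower than major) the quality is minor.

minor 7th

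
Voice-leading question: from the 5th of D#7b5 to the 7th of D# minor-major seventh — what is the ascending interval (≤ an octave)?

augmented third

D#7b5 has A as its 5th, and D# minor-major seventh has C## as its 7th.
3 letter names make it a third; at 5 semitones (a half step wider than major) the quality is augmented.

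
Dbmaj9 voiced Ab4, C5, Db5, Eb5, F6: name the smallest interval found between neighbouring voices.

Adjacent intervals: Ab4→C5 = major third; C5→Db5 = minor second; Db5→Eb5 = major second; Eb5→F6 = major ninth.
The smallest is C5 to Db5, a minor second (1 semitone).

minor second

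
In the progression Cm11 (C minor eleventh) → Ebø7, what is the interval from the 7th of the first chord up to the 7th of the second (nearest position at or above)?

Cm11 (C minor eleventh) has Bb as its 7th, and Ebø7 has Db as its 7th.
From Bb to Db: 3 semitones over a third = minor.

m3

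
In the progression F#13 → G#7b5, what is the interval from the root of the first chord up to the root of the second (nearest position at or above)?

F#13 has F# as its root, and G#7b5 has G# as its root.
Counting 2 letters and 2 half steps from F# gives a major second.

major 2nd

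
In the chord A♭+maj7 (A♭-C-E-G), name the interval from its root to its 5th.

The root is A♭ and the 5th is E.
A♭ up to E is 8 semitones, a half step wider than a perfect fifth, so the interval is augmented.

augmented fifth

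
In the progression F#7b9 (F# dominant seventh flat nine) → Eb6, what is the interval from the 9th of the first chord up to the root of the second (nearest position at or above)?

F#7b9 (F# dominant seventh flat nine) has G as its 9th, and Eb6 has Eb as its root.
From G to Eb: 8 semitones over a sixth = minor.

minor sixth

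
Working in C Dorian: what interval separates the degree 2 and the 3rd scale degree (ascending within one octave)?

Spelling C Dorian: C D E♭ F G A B♭.
That puts D below E♭.
From D to E♭: 1 semitone over a second = minor.

minor second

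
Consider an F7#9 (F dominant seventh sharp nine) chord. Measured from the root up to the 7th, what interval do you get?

F7#9 (F dominant seventh sharp nine) is spelled F–A–C–Eb–G#.
That puts F below Eb.
F up to Eb is 10 semitones, a half step narrower than a major seventh, so the interval is minor.

minor seventh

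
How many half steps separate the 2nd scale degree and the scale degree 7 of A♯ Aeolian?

The scale is A♯ B♯ C♯ D♯ E♯ F♯ G♯.
B♯ up to G♯ is a minor sixth — 8 semitones.

8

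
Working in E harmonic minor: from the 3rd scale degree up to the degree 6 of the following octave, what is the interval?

perfect eleventh

The scale runs E F# G A B C D#.
That puts G below C.
From G to C is 17 semitones, exactly the perfect eleventh.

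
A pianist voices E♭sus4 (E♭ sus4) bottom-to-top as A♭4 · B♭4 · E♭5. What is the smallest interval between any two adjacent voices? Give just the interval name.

major second

Adjacent intervals: A♭4→B♭4 = major second; B♭4→E♭5 = perfect fourth.
The smallest is A♭4 to B♭4, a major second (2 semitones).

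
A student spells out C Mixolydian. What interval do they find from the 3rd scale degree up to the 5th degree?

The scale runs C D E F G A Bb.
3rd scale degree = E; scale degree 5 = G.
3 letter names make it a third; at 3 semitones (a half step narrower than major) the quality is minor.

minor third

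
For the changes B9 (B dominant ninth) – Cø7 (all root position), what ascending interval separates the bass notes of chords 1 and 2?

The roots are B and C.
B up to C is 1 semitone, a half step narrower than a major second, so the interval is minor.

m2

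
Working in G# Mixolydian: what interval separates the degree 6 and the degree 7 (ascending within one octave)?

minor second

The scale runs G# A# B# C# D# E# F#.
That puts E# below F#.
2 letter names make it a second; at 1 semitone (a half step narrower than major) the quality is minor.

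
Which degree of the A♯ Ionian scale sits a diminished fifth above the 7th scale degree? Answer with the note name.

The scale is A♯ B♯ C𝄪 D♯ E♯ F𝄪 G𝄪.
The 7th scale degree is G𝄪; a diminished fifth above that is D♯ — scale degree 4.

D#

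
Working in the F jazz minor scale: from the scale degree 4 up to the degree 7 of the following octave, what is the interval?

A11

Spelling the F jazz minor scale: F G Ab Bb C D E.
That puts Bb below E.
11 letter names make it an eleventh; at 18 semitones (a half step wider than perfect) the quality is augmented.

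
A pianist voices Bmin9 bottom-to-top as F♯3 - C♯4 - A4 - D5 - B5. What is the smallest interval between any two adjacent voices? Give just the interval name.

P4

Adjacent intervals: F♯3→C♯4 = perfect fifth; C♯4→A4 = minor sixth; A4→D5 = perfect fourth; D5→B5 = major sixth.
The smallest is A4 to D5, a perfect fourth (5 semitones).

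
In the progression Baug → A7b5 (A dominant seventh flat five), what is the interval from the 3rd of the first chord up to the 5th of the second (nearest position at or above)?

d2

Baug has D# as its 3rd, and A7b5 (A dominant seventh flat five) has Eb as its 5th.
From D# to Eb: 0 semitones over a second = diminished.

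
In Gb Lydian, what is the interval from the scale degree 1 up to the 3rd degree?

major 3rd

The scale runs Gb Ab Bb C Db Eb F.
That puts Gb below Bb.
From Gb to Bb is 4 semitones, exactly the major third.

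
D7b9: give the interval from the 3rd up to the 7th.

D7b9: D-F#-A-C-Eb.
That puts F# below C.
5 letter names make it a fifth; at 6 semitones (a half step narrower than perfect) the quality is diminished.

diminished fifth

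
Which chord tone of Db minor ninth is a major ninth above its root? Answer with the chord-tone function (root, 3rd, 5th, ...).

Spelling the chord: Db–Fb–Ab–Cb–Eb.
The root is Db. A major ninth above Db is Eb.
Eb is the chord's 9th.

9th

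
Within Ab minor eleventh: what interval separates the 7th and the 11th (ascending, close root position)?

Spelling the chord: Ab Cb Eb Gb Bb Db.
7th = Gb; 11th = Db.
Gb up to Db spans 5 letter names and 7 semitones — a perfect fifth.

P5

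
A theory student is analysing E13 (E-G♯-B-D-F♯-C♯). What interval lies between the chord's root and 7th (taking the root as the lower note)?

minor seventh

The root is E and the 7th is D.
From E to D: 10 semitones over a seventh = minor.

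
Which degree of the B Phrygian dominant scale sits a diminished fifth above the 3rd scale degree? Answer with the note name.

The scale is B C D# E F# G A.
The 3rd scale degree is D#; a diminished fifth above that is A — scale degree 7.

A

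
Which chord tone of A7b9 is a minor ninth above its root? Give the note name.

The chord tones of A dominant seventh flat nine are A, C#, E, G, Bb.
The root is A. A minor ninth above A is Bb.
Bb is the chord's 9th.

Bb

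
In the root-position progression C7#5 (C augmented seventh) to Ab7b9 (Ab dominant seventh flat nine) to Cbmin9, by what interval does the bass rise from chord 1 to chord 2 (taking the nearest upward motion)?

The roots are C and Ab.
From C to Ab: 8 semitones over a sixth = minor.

m6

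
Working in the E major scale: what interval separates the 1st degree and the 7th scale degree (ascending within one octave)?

E major: E F♯ G♯ A B C♯ D♯.
So we need the interval from E up to D♯.
E up to D♯ spans 7 letter names and 11 semitones — a major seventh.

major 7th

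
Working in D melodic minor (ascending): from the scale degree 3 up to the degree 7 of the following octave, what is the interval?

D melodic minor: D E F G A B C#.
Scale degree 3 = F; 7th scale degree (up an octave) = C#.
F up to C# is 20 semitones, a half step wider than a perfect twelfth, so the interval is augmented.

A12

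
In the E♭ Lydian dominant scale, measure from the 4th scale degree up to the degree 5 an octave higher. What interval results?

minor 9th

E♭ lydian dominant: E♭ F G A B♭ C D♭.
That puts A below B♭.
9 letter names make it a ninth; at 13 semitones (a half step narrower than major) the quality is minor.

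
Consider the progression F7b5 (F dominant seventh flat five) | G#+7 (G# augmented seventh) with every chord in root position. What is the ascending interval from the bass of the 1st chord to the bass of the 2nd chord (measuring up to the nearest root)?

augmented second

The roots are F and G#.
F up to G# is 3 semitones, a half step wider than a major second, so the interval is augmented.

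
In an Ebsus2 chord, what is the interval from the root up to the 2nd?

Ebsus2 (Eb sus2) is spelled Eb F Bb.
So we need the interval from Eb up to F.
Counting 2 letters and 2 half steps from Eb gives a major second.

major second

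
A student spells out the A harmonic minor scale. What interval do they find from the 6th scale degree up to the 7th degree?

The scale runs A B C D E F G♯.
The 6th scale degree is F and the degree 7 is G♯.
2 letter names make it a second; at 3 semitones (a half step wider than major) the quality is augmented.

augmented second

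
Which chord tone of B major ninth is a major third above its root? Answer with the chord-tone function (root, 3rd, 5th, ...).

B major ninth: B–D♯–F♯–A♯–C♯.
The root is B. A major third above B is D♯.
D♯ is the chord's 3rd.

3rd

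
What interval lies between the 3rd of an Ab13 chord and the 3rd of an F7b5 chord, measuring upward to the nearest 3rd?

major sixth

Ab13 has C as its 3rd, and F7b5 has A as its 3rd.
From C to A is 9 semitones, exactly the major sixth.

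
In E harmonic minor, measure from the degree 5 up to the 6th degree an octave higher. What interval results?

E harmonic minor: E F♯ G A B C D♯.
So we need the interval from B up to C.
B up to C is 13 semitones, a half step narrower than a major ninth, so the interval is minor.

minor ninth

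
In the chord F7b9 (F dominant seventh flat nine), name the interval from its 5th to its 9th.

diminished fifth

The chord tones of F7b9 (F dominant seventh flat nine) are F, A, C, E♭, G♭.
That puts C below G♭.
5 letter names make it a fifth; at 6 semitones (a half step narrower than perfect) the quality is diminished.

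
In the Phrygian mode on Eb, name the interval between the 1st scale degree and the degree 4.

Eb phrygian: Eb Fb Gb Ab Bb Cb Db.
The 1st scale degree is Eb and the scale degree 4 is Ab.
Eb up to Ab spans 4 letter names and 5 semitones — a perfect fourth.

perfect fourth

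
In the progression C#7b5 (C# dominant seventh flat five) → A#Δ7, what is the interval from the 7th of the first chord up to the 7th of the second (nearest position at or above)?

augmented sixth

C#7b5 (C# dominant seventh flat five) has B as its 7th, and A#Δ7 has G## as its 7th.
From B to G##: 10 semitones over a sixth = augmented.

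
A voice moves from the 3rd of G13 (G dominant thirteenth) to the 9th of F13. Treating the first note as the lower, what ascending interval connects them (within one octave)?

minor sixth

The 3rd of G13 (G dominant thirteenth) is B; the 9th of F13 is G.
B up to G is 8 semitones, a half step narrower than a major sixth, so the interval is minor.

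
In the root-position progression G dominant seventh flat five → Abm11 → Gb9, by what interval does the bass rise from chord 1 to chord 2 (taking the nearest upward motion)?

minor second

The roots are G and Ab.
From G to Ab: 1 semitone over a second = minor.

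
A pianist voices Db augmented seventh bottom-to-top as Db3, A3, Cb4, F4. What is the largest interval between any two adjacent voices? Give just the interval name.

augmented fifth

Adjacent intervals: Db3→A3 = augmented fifth; A3→Cb4 = diminished third; Cb4→F4 = augmented fourth.
The largest is Db3 to A3, an augmented fifth (8 semitones).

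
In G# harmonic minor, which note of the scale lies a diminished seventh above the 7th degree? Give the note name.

E

The scale is G# A# B C# D# E F##.
The 7th degree is F##; a diminished seventh above that is E — scale degree 6.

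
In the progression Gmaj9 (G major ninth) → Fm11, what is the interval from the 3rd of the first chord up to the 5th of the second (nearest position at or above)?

The 3rd of Gmaj9 (G major ninth) is B; the 5th of Fm11 is C.
2 letter names make it a second; at 1 semitone (a half step narrower than major) the quality is minor.

minor second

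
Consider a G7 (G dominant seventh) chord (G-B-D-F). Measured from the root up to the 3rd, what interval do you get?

M3

So we need the interval from G up to B.
Counting 3 letters and 4 half steps from G gives a major third.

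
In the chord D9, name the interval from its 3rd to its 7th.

diminished fifth

The chord tones of D dominant ninth are D, F#, A, C, E.
The 3rd is F# and the 7th is C.
5 letter names make it a fifth; at 6 semitones (a half step narrower than perfect) the quality is diminished.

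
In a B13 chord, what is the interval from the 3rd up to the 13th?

perfect 11th

Spelling the chord: B–D#–F#–A–C#–G#.
So we need the interval from D# up to G#.
Counting 11 letters and 17 half steps from D# gives a perfect eleventh.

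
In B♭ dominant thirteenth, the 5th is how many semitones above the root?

7

The chord tones of B♭13 are B♭-D-F-A♭-C-G.
B♭ to F is a perfect fifth: 7 semitones.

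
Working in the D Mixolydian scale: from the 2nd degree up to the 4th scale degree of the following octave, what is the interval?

D mixolydian: D E F♯ G A B C.
2nd degree = E; scale degree 4 (up an octave) = G.
E up to G is 15 semitones, a half step narrower than a major tenth, so the interval is minor.

minor 10th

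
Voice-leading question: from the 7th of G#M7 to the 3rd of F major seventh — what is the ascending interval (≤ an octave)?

The 7th of G#M7 is F##; the 3rd of F major seventh is A.
From F## to A: 2 semitones over a third = diminished.

diminished third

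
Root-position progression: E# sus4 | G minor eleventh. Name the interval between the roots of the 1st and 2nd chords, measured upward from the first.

diminished 3rd

The roots are E# and G.
E# up to G is 2 semitones, a whole step narrower than a major third, so the interval is diminished.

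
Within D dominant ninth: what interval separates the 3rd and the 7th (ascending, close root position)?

diminished fifth

Spelling the chord: D–F♯–A–C–E.
That puts F♯ below C.
F♯ up to C is 6 semitones, a half step narrower than a perfect fifth, so the interval is diminished.
That tritone between 3rd and 7th is what gives the dominant seventh its pull toward resolution.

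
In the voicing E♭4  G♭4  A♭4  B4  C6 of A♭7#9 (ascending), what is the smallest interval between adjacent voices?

Adjacent intervals: E♭4→G♭4 = minor third; G♭4→A♭4 = major second; A♭4→B4 = augmented second; B4→C6 = minor ninth.
The smallest is G♭4 to A♭4, a major second (2 semitones).

major 2nd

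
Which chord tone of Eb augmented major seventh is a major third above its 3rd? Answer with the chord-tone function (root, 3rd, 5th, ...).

Spelling the chord: Eb G B D.
The 3rd is G. A major third above G is B.
B is the chord's 5th.

5th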